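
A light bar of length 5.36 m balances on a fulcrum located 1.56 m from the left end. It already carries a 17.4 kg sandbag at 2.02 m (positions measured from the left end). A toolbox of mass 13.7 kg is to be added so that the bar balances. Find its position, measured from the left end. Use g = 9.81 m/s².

Choose the fulcrum (at 1.56 m from the left end) as the axis so the support reaction has zero arm there.
Sandbag: 17.4 × 9.81 = 170.7 N down at 2.02 m → arm 0.46 m, τ = 170.7 × 0.46 = 78.52 N·m clockwise.
Net moment of existing loads = 78.52 N·m clockwise.
The toolbox weighs 13.7 × 9.81 = 134.4 N and must supply an equal counterclockwise moment, so its lever arm about the fulcrum is 78.52 / 134.4 = 0.584 m.
That puts it at 1.56 − 0.584 = 0.976 m from the left end.

x ≈ 0.976 m from the left end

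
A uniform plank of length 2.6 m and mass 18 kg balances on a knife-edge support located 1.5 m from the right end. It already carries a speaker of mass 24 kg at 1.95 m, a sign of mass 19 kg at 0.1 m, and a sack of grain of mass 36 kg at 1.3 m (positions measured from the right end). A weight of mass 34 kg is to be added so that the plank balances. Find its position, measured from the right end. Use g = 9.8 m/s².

x ≈ 2.28 m from the right end

Sum moments about the knife-edge support (at 1.5 m from the right end) (the support reaction has zero arm there).
Beam weight: 18 × 9.8 = 176.4 N down at 1.3 m → arm 0.2 m, τ = 176.4 × 0.2 = 35.28 N·m clockwise.
Speaker: 24 × 9.8 = 235.2 N down at 1.95 m → arm 0.45 m, τ = 235.2 × 0.45 = 105.8 N·m counterclockwise.
Sign: 19 × 9.8 = 186.2 N down at 0.1 m → arm 1.4 m, τ = 186.2 × 1.4 = 260.7 N·m clockwise.
Sack of grain: 36 × 9.8 = 352.8 N down at 1.3 m → arm 0.2 m, τ = 352.8 × 0.2 = 70.56 N·m clockwise.
Net moment of existing loads = 260.7 N·m clockwise.
The weight weighs 34 × 9.8 = 333.2 N and must supply an equal counterclockwise moment, so its lever arm about the knife-edge support is 260.7 / 333.2 = 0.782 m.
That puts it at 1.5 + 0.782 = 2.28 m from the right end.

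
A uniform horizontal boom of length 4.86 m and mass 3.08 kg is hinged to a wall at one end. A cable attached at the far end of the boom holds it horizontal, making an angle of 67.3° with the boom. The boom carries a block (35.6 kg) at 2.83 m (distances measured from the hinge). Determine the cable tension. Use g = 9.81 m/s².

T ≈ 237 N

Choose the hinge as the axis so the unknown hinge reaction has zero arm there.
Beam weight: 3.08 × 9.81 = 30.21 N down at 2.43 m → arm 2.43 m, τ = 30.21 × 2.43 = 73.41 N·m clockwise.
Block: 35.6 × 9.81 = 349.2 N down at 2.83 m → arm 2.83 m, τ = 349.2 × 2.83 = 988.2 N·m clockwise.
Total clockwise load moment = 1062 N·m.
The cable tension T acts at 4.86 m; only its component perpendicular to the boom, T sinθ, produces torque. sin 67.3° = 0.9225.
Balancing moments: T × 4.86 × 0.9225 = 1062, giving T = 1062 / 4.483 = 237 N.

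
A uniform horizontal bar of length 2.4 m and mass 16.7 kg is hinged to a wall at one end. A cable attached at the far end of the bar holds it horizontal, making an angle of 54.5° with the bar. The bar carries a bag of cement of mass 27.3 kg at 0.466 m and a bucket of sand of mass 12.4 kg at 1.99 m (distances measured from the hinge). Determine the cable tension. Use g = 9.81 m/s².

Take moments about the hinge.
Beam weight: 16.7 × 9.81 = 163.8 N down at 1.2 m → arm 1.2 m, τ = 163.8 × 1.2 = 196.6 N·m clockwise.
Bag of cement: 27.3 × 9.81 = 267.8 N down at 0.466 m → arm 0.466 m, τ = 267.8 × 0.466 = 124.8 N·m clockwise.
Bucket of sand: 12.4 × 9.81 = 121.6 N down at 1.99 m → arm 1.99 m, τ = 121.6 × 1.99 = 242 N·m clockwise.
Total clockwise load moment = 563.4 N·m.
The cable tension T acts at 2.4 m; only its component perpendicular to the bar, T sinθ, produces torque. sin 54.5° = 0.8141.
Setting net torque to zero: T × 2.4 × 0.8141 = 563.4 → T = 563.4 / 1.954 = 288 N.

T ≈ 288 N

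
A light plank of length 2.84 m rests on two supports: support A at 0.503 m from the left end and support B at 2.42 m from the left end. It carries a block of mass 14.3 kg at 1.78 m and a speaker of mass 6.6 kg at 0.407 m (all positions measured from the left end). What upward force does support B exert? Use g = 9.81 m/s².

About support A:
Block: 14.3 × 9.81 = 140.3 N down at 1.78 m → arm 1.277 m, τ = 140.3 × 1.277 = 179.2 N·m clockwise.
Speaker: 6.6 × 9.81 = 64.75 N down at 0.407 m → arm 0.096 m, τ = 64.75 × 0.096 = 6.216 N·m counterclockwise.
Net load moment about support A = 173 N·m clockwise.
Reaction R at support B is upward at 2.42 m, arm 1.917 m → moment R × 1.917 counterclockwise.
Balancing moments: R × 1.917 = 173, giving R = 90.2 N.

R_B ≈ 90.2 N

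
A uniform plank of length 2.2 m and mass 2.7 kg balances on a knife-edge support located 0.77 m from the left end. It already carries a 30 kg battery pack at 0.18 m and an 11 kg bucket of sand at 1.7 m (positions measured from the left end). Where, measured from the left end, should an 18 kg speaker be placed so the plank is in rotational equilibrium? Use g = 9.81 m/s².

x ≈ 1.14 m from the left end

Choose the knife-edge support (at 0.77 m from the left end) as the axis so the support reaction has zero arm there.
Beam weight: 2.7 × 9.81 = 26.49 N down at 1.1 m → arm 0.33 m, τ = 26.49 × 0.33 = 8.742 N·m clockwise.
Battery pack: 30 × 9.81 = 294.3 N down at 0.18 m → arm 0.59 m, τ = 294.3 × 0.59 = 173.6 N·m counterclockwise.
Bucket of sand: 11 × 9.81 = 107.9 N down at 1.7 m → arm 0.93 m, τ = 107.9 × 0.93 = 100.3 N·m clockwise.
Net moment of existing loads = 64.56 N·m counterclockwise.
The speaker weighs 18 × 9.81 = 176.6 N and must supply an equal clockwise moment, so its lever arm about the knife-edge support is 64.56 / 176.6 = 0.366 m.
That puts it at 0.77 + 0.366 = 1.14 m from the left end.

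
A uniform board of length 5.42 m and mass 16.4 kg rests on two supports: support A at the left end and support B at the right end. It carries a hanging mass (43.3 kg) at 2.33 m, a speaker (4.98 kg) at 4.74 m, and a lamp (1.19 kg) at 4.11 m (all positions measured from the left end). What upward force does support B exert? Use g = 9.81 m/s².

Taking torques about support A:
Beam weight: 16.4 × 9.81 = 160.9 N down at 2.71 m → arm 2.71 m, τ = 160.9 × 2.71 = 436 N·m clockwise.
Hanging mass: 43.3 × 9.81 = 424.8 N down at 2.33 m → arm 2.33 m, τ = 424.8 × 2.33 = 989.8 N·m clockwise.
Speaker: 4.98 × 9.81 = 48.85 N down at 4.74 m → arm 4.74 m, τ = 48.85 × 4.74 = 231.5 N·m clockwise.
Lamp: 1.19 × 9.81 = 11.67 N down at 4.11 m → arm 4.11 m, τ = 11.67 × 4.11 = 47.96 N·m clockwise.
Net load moment about support A = 1705 N·m clockwise.
Reaction R at support B is upward at 5.42 m, arm 5.42 m → moment R × 5.42 counterclockwise.
Στ = 0 ⇒ R × 5.42 = 1705 ⇒ R = 315 N.

R_B ≈ 315 N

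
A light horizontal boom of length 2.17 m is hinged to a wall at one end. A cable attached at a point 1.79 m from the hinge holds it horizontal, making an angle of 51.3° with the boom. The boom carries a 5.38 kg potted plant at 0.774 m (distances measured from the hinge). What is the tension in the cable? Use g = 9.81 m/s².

Taking torques about the hinge:
Potted plant: 5.38 × 9.81 = 52.78 N down at 0.774 m → arm 0.774 m, τ = 52.78 × 0.774 = 40.85 N·m clockwise.
Total clockwise load moment = 40.85 N·m.
The cable tension T acts at 1.79 m; only its component perpendicular to the boom, T sinθ, produces torque. sin 51.3° = 0.7804.
Balancing moments: T × 1.79 × 0.7804 = 40.85, giving T = 40.85 / 1.397 = 29.2 N.

T ≈ 29.2 N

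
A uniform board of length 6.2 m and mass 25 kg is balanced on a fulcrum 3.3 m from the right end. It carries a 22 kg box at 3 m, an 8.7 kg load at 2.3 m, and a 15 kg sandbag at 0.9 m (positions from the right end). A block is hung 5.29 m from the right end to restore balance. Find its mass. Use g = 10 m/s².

About the fulcrum (at 3.3 m from the right end):
Beam weight: 25 × 10 = 250 N down at 3.1 m → arm 0.2 m, τ = 250 × 0.2 = 50 N·m clockwise.
Box: 22 × 10 = 220 N down at 3 m → arm 0.3 m, τ = 220 × 0.3 = 66 N·m clockwise.
Load: 8.7 × 10 = 87 N down at 2.3 m → arm 1 m, τ = 87 × 1 = 87 N·m clockwise.
Sandbag: 15 × 10 = 150 N down at 0.9 m → arm 2.4 m, τ = 150 × 2.4 = 360 N·m clockwise.
Net moment of known loads = 563 N·m clockwise.
An unknown mass m at 5.29 m has arm 1.99 m; its moment is m·g·1.99 counterclockwise.
Balancing moments: m × 10 × 1.99 = 563, giving m = 563 / (10 × 1.99) = 28.3 kg.

m ≈ 28.3 kg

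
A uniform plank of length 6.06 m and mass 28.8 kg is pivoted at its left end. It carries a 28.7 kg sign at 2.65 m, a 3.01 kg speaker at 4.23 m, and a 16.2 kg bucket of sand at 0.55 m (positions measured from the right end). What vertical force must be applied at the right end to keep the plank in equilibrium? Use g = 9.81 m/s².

Take moments about the left end.
Beam weight: 28.8 × 9.81 = 282.5 N down at 3.03 m → arm 3.03 m, τ = 282.5 × 3.03 = 856 N·m clockwise.
Sign: 28.7 × 9.81 = 281.5 N down at 2.65 m → arm 3.41 m, τ = 281.5 × 3.41 = 959.9 N·m clockwise.
Speaker: 3.01 × 9.81 = 29.53 N down at 4.23 m → arm 1.83 m, τ = 29.53 × 1.83 = 54.04 N·m clockwise.
Bucket of sand: 16.2 × 9.81 = 158.9 N down at 0.55 m → arm 5.51 m, τ = 158.9 × 5.51 = 875.5 N·m clockwise.
Net moment of the loads = 2745 N·m clockwise.
The upward force F acts at the right end, arm 6.06 m, giving F × 6.06 counterclockwise.
Balancing moments: F × 6.06 = 2745, giving F = 2745 / 6.06 = 453 N.

F ≈ 453 N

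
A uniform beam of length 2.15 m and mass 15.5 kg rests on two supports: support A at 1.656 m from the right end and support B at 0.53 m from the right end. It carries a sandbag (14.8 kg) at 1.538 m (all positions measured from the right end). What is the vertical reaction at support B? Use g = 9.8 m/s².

Sum moments about support A (its reaction then has zero moment arm).
Beam weight: 15.5 × 9.8 = 151.9 N down at 1.075 m → arm 0.581 m, τ = 151.9 × 0.581 = 88.25 N·m clockwise.
Sandbag: 14.8 × 9.8 = 145 N down at 1.538 m → arm 0.118 m, τ = 145 × 0.118 = 17.11 N·m clockwise.
Net load moment about support A = 105.4 N·m clockwise.
Reaction R at support B is upward at 0.53 m, arm 1.126 m → moment R × 1.126 counterclockwise.
For rotational equilibrium, R × 1.126 = 105.4, so R = 93.6 N.

R_B ≈ 93.6 N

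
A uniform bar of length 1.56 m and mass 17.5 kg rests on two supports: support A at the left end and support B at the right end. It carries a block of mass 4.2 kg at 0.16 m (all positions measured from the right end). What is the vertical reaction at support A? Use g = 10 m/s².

About support B:
Beam weight: 17.5 × 10 = 175 N down at 0.78 m → arm 0.78 m, τ = 175 × 0.78 = 136.5 N·m counterclockwise.
Block: 4.2 × 10 = 42 N down at 0.16 m → arm 0.16 m, τ = 42 × 0.16 = 6.72 N·m counterclockwise.
Net load moment about support B = 143.2 N·m counterclockwise.
Reaction R at support A is upward at 1.56 m, arm 1.56 m → moment R × 1.56 clockwise.
For rotational equilibrium, R × 1.56 = 143.2, so R = 91.8 N.

R_A ≈ 91.8 N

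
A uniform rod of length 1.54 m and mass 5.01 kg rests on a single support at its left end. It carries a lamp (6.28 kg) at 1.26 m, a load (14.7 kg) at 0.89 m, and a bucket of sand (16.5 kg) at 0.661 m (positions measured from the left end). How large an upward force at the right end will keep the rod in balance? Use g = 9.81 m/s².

Choose the left end as the axis so the unknown pivot reaction has zero arm there.
Beam weight: 5.01 × 9.81 = 49.15 N down at 0.77 m → arm 0.77 m, τ = 49.15 × 0.77 = 37.85 N·m clockwise.
Lamp: 6.28 × 9.81 = 61.61 N down at 1.26 m → arm 1.26 m, τ = 61.61 × 1.26 = 77.63 N·m clockwise.
Load: 14.7 × 9.81 = 144.2 N down at 0.89 m → arm 0.89 m, τ = 144.2 × 0.89 = 128.3 N·m clockwise.
Bucket of sand: 16.5 × 9.81 = 161.9 N down at 0.661 m → arm 0.661 m, τ = 161.9 × 0.661 = 107 N·m clockwise.
Net moment of the loads = 350.8 N·m clockwise.
The upward force F acts at the right end, arm 1.54 m, giving F × 1.54 counterclockwise.
Setting net torque to zero: F × 1.54 = 350.8 → F = 350.8 / 1.54 = 228 N.

F ≈ 228 N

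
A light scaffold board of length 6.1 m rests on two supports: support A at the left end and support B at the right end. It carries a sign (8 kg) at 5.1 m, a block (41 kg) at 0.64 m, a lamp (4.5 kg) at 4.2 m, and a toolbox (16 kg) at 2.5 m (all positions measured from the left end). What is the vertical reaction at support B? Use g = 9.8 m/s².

Sum moments about support A (its reaction then has zero moment arm).
Sign: 8 × 9.8 = 78.4 N down at 5.1 m → arm 5.1 m, τ = 78.4 × 5.1 = 399.8 N·m clockwise.
Block: 41 × 9.8 = 401.8 N down at 0.64 m → arm 0.64 m, τ = 401.8 × 0.64 = 257.2 N·m clockwise.
Lamp: 4.5 × 9.8 = 44.1 N down at 4.2 m → arm 4.2 m, τ = 44.1 × 4.2 = 185.2 N·m clockwise.
Toolbox: 16 × 9.8 = 156.8 N down at 2.5 m → arm 2.5 m, τ = 156.8 × 2.5 = 392 N·m clockwise.
Net load moment about support A = 1234 N·m clockwise.
Reaction R at support B is upward at 6.1 m, arm 6.1 m → moment R × 6.1 counterclockwise.
For rotational equilibrium, R × 6.1 = 1234, so R = 202 N.

R_B ≈ 202 N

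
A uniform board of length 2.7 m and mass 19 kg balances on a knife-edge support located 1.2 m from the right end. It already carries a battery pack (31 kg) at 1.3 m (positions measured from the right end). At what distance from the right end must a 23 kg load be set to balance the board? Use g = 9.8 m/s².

x ≈ 0.941 m from the right end

Taking torques about the knife-edge support (at 1.2 m from the right end):
Beam weight: 19 × 9.8 = 186.2 N down at 1.35 m → arm 0.15 m, τ = 186.2 × 0.15 = 27.93 N·m counterclockwise.
Battery pack: 31 × 9.8 = 303.8 N down at 1.3 m → arm 0.1 m, τ = 303.8 × 0.1 = 30.38 N·m counterclockwise.
Net moment of existing loads = 58.31 N·m counterclockwise.
The load weighs 23 × 9.8 = 225.4 N and must supply an equal clockwise moment, so its lever arm about the knife-edge support is 58.31 / 225.4 = 0.259 m.
That puts it at 1.2 − 0.259 = 0.941 m from the right end.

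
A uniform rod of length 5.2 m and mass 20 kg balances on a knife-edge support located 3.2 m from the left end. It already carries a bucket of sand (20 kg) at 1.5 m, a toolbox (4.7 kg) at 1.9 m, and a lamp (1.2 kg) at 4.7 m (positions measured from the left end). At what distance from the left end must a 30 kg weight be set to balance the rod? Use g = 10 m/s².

About the knife-edge support (at 3.2 m from the left end):
Beam weight: 20 × 10 = 200 N down at 2.6 m → arm 0.6 m, τ = 200 × 0.6 = 120 N·m counterclockwise.
Bucket of sand: 20 × 10 = 200 N down at 1.5 m → arm 1.7 m, τ = 200 × 1.7 = 340 N·m counterclockwise.
Toolbox: 4.7 × 10 = 47 N down at 1.9 m → arm 1.3 m, τ = 47 × 1.3 = 61.1 N·m counterclockwise.
Lamp: 1.2 × 10 = 12 N down at 4.7 m → arm 1.5 m, τ = 12 × 1.5 = 18 N·m clockwise.
Net moment of existing loads = 503.1 N·m counterclockwise.
The weight weighs 30 × 10 = 300 N and must supply an equal clockwise moment, so its lever arm about the knife-edge support is 503.1 / 300 = 1.68 m.
That puts it at 3.2 + 1.68 = 4.88 m from the left end.

x ≈ 4.88 m from the left end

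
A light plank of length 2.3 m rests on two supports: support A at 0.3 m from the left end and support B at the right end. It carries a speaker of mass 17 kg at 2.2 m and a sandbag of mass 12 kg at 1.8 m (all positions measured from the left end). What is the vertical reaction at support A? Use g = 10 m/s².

Choose support B as the axis so its reaction then has zero moment arm.
Speaker: 17 × 10 = 170 N down at 2.2 m → arm 0.1 m, τ = 170 × 0.1 = 17 N·m counterclockwise.
Sandbag: 12 × 10 = 120 N down at 1.8 m → arm 0.5 m, τ = 120 × 0.5 = 60 N·m counterclockwise.
Net load moment about support B = 77 N·m counterclockwise.
Reaction R at support A is upward at 0.3 m, arm 2 m → moment R × 2 clockwise.
Balancing moments: R × 2 = 77, giving R = 38.5 N.

R_A ≈ 38.5 N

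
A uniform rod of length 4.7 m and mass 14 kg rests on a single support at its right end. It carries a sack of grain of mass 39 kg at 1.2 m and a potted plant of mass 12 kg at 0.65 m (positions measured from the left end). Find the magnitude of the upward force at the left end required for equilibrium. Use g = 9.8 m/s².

Choose the right end as the axis so the unknown pivot reaction has zero arm there.
Beam weight: 14 × 9.8 = 137.2 N down at 2.35 m → arm 2.35 m, τ = 137.2 × 2.35 = 322.4 N·m counterclockwise.
Sack of grain: 39 × 9.8 = 382.2 N down at 1.2 m → arm 3.5 m, τ = 382.2 × 3.5 = 1338 N·m counterclockwise.
Potted plant: 12 × 9.8 = 117.6 N down at 0.65 m → arm 4.05 m, τ = 117.6 × 4.05 = 476.3 N·m counterclockwise.
Net moment of the loads = 2137 N·m counterclockwise.
The upward force F acts at the left end, arm 4.7 m, giving F × 4.7 clockwise.
Setting net torque to zero: F × 4.7 = 2137 → F = 2137 / 4.7 = 455 N.

F ≈ 455 N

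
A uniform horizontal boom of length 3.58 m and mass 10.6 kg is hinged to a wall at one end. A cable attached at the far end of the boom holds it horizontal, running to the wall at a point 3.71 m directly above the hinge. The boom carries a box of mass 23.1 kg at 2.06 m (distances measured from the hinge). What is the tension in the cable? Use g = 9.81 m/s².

Take moments about the hinge.
Beam weight: 10.6 × 9.81 = 104 N down at 1.79 m → arm 1.79 m, τ = 104 × 1.79 = 186.2 N·m clockwise.
Box: 23.1 × 9.81 = 226.6 N down at 2.06 m → arm 2.06 m, τ = 226.6 × 2.06 = 466.8 N·m clockwise.
Total clockwise load moment = 653 N·m.
The cable tension T acts at 3.58 m; only its component perpendicular to the boom, T sinθ, produces torque. sinθ = h/√(h²+d²) = 3.71/√(3.71²+3.58²) = 0.7196.
Στ = 0 ⇒ T × 3.58 × 0.7196 = 653 ⇒ T = 653 / 2.576 = 253 N.

T ≈ 253 N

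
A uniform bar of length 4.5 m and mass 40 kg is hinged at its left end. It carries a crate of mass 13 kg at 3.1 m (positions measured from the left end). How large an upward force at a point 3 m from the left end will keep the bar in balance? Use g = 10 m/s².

Choose the left end as the axis so the unknown pivot reaction has zero arm there.
Beam weight: 40 × 10 = 400 N down at 2.25 m → arm 2.25 m, τ = 400 × 2.25 = 900 N·m clockwise.
Crate: 13 × 10 = 130 N down at 3.1 m → arm 3.1 m, τ = 130 × 3.1 = 403 N·m clockwise.
Net moment of the loads = 1303 N·m clockwise.
The upward force F acts at a point 3 m from the left end, arm 3 m, giving F × 3 counterclockwise.
For rotational equilibrium, F × 3 = 1303, so F = 1303 / 3 = 434 N.

F ≈ 434 N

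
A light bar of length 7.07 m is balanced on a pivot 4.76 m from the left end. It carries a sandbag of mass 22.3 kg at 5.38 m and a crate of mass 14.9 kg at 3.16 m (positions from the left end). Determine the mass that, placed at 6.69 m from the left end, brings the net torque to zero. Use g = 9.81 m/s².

Taking torques about the pivot (at 4.76 m from the left end):
Sandbag: 22.3 × 9.81 = 218.8 N down at 5.38 m → arm 0.62 m, τ = 218.8 × 0.62 = 135.7 N·m clockwise.
Crate: 14.9 × 9.81 = 146.2 N down at 3.16 m → arm 1.6 m, τ = 146.2 × 1.6 = 233.9 N·m counterclockwise.
Net moment of known loads = 98.2 N·m counterclockwise.
An unknown mass m at 6.69 m has arm 1.93 m; its moment is m·g·1.93 clockwise.
For rotational equilibrium, m × 9.81 × 1.93 = 98.2, so m = 98.2 / (9.81 × 1.93) = 5.19 kg.

m ≈ 5.19 kg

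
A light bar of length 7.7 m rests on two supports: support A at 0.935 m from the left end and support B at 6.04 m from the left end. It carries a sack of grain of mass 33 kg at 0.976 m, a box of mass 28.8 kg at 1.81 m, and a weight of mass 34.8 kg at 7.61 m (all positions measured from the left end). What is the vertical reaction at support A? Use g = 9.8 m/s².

About support B:
Sack of grain: 33 × 9.8 = 323.4 N down at 0.976 m → arm 5.064 m, τ = 323.4 × 5.064 = 1638 N·m counterclockwise.
Box: 28.8 × 9.8 = 282.2 N down at 1.81 m → arm 4.23 m, τ = 282.2 × 4.23 = 1194 N·m counterclockwise.
Weight: 34.8 × 9.8 = 341 N down at 7.61 m → arm 1.57 m, τ = 341 × 1.57 = 535.4 N·m clockwise.
Net load moment about support B = 2297 N·m counterclockwise.
Reaction R at support A is upward at 0.935 m, arm 5.105 m → moment R × 5.105 clockwise.
Setting net torque to zero: R × 5.105 = 2297 → R = 450 N.

R_A ≈ 450 N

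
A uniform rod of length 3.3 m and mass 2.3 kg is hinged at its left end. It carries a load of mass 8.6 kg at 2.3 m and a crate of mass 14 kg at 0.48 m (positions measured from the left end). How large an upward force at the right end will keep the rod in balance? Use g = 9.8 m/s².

F ≈ 90 N

Sum moments about the left end (the unknown pivot reaction has zero arm there).
Beam weight: 2.3 × 9.8 = 22.54 N down at 1.65 m → arm 1.65 m, τ = 22.54 × 1.65 = 37.19 N·m clockwise.
Load: 8.6 × 9.8 = 84.28 N down at 2.3 m → arm 2.3 m, τ = 84.28 × 2.3 = 193.8 N·m clockwise.
Crate: 14 × 9.8 = 137.2 N down at 0.48 m → arm 0.48 m, τ = 137.2 × 0.48 = 65.86 N·m clockwise.
Net moment of the loads = 296.9 N·m clockwise.
The upward force F acts at the right end, arm 3.3 m, giving F × 3.3 counterclockwise.
Στ = 0 ⇒ F × 3.3 = 296.9 ⇒ F = 296.9 / 3.3 = 90 N.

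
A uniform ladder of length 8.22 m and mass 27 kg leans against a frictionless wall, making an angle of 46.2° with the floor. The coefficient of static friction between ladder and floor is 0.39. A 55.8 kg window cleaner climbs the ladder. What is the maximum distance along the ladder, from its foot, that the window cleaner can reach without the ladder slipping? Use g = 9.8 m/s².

About the foot of the ladder:
Ladder weight 27×9.8 = 264.6 N acts at 4.11 m along the ladder; its horizontal arm is 4.11·cos46.2° = 2.845 m → τ = 752.8 N·m clockwise.
Window cleaner weight 55.8×9.8 = 546.8 N at distance d → arm d·cos46.2° → τ = 546.8·d·0.6921 clockwise.
Wall normal N at the top has arm L sinθ = 5.933 m counterclockwise, so Στ = 0 gives N·5.933 = 752.8 + 378.4·d.
ΣFy = 0 ⇒ N_floor = 811.4 N, so the maximum friction is μ_s·N_floor = 0.39×811.4 = 316.4 N. ΣFx = 0 ⇒ N_wall = f, so at the slipping point N = 316.4 N.
Substituting: 316.4×5.933 = 752.8 + 378.4·d ⇒ d = (1877 − 752.8) / 378.4 = 2.97 m.

d ≈ 2.97 m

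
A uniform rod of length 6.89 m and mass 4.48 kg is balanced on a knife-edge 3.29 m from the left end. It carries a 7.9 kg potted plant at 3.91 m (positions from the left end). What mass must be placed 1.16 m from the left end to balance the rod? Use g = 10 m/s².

m ≈ 2.63 kg

Sum moments about the knife-edge (at 3.29 m from the left end) (the support reaction has zero arm there).
Beam weight: 4.48 × 10 = 44.8 N down at 3.445 m → arm 0.155 m, τ = 44.8 × 0.155 = 6.944 N·m clockwise.
Potted plant: 7.9 × 10 = 79 N down at 3.91 m → arm 0.62 m, τ = 79 × 0.62 = 48.98 N·m clockwise.
Net moment of known loads = 55.92 N·m clockwise.
An unknown mass m at 1.16 m has arm 2.13 m; its moment is m·g·2.13 counterclockwise.
For rotational equilibrium, m × 10 × 2.13 = 55.92, so m = 55.92 / (10 × 2.13) = 2.63 kg.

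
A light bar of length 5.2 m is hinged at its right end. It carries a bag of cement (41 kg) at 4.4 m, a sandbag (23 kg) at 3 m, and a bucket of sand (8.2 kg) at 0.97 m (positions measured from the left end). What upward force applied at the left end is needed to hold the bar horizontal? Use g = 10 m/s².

About the right end:
Bag of cement: 41 × 10 = 410 N down at 4.4 m → arm 0.8 m, τ = 410 × 0.8 = 328 N·m counterclockwise.
Sandbag: 23 × 10 = 230 N down at 3 m → arm 2.2 m, τ = 230 × 2.2 = 506 N·m counterclockwise.
Bucket of sand: 8.2 × 10 = 82 N down at 0.97 m → arm 4.23 m, τ = 82 × 4.23 = 346.9 N·m counterclockwise.
Net moment of the loads = 1181 N·m counterclockwise.
The upward force F acts at the left end, arm 5.2 m, giving F × 5.2 clockwise.
Στ = 0 ⇒ F × 5.2 = 1181 ⇒ F = 1181 / 5.2 = 227 N.

F ≈ 227 N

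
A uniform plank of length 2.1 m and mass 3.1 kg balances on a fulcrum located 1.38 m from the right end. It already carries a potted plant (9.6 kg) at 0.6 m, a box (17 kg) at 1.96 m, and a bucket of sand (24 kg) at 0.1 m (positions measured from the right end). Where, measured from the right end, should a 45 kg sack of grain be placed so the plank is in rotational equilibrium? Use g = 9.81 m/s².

About the fulcrum (at 1.38 m from the right end):
Beam weight: 3.1 × 9.81 = 30.41 N down at 1.05 m → arm 0.33 m, τ = 30.41 × 0.33 = 10.04 N·m clockwise.
Potted plant: 9.6 × 9.81 = 94.18 N down at 0.6 m → arm 0.78 m, τ = 94.18 × 0.78 = 73.46 N·m clockwise.
Box: 17 × 9.81 = 166.8 N down at 1.96 m → arm 0.58 m, τ = 166.8 × 0.58 = 96.74 N·m counterclockwise.
Bucket of sand: 24 × 9.81 = 235.4 N down at 0.1 m → arm 1.28 m, τ = 235.4 × 1.28 = 301.3 N·m clockwise.
Net moment of existing loads = 288.1 N·m clockwise.
The sack of grain weighs 45 × 9.81 = 441.5 N and must supply an equal counterclockwise moment, so its lever arm about the fulcrum is 288.1 / 441.5 = 0.653 m.
That puts it at 1.38 + 0.653 = 2.03 m from the right end.

x ≈ 2.03 m from the right end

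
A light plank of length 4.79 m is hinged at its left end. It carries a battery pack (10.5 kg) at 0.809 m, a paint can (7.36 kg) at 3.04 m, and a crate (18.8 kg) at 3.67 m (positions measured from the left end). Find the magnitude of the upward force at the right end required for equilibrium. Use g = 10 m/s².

Choose the left end as the axis so the unknown pivot reaction has zero arm there.
Battery pack: 10.5 × 10 = 105 N down at 0.809 m → arm 0.809 m, τ = 105 × 0.809 = 84.95 N·m clockwise.
Paint can: 7.36 × 10 = 73.6 N down at 3.04 m → arm 3.04 m, τ = 73.6 × 3.04 = 223.7 N·m clockwise.
Crate: 18.8 × 10 = 188 N down at 3.67 m → arm 3.67 m, τ = 188 × 3.67 = 690 N·m clockwise.
Net moment of the loads = 998.6 N·m clockwise.
The upward force F acts at the right end, arm 4.79 m, giving F × 4.79 counterclockwise.
Στ = 0 ⇒ F × 4.79 = 998.6 ⇒ F = 998.6 / 4.79 = 208 N.

F ≈ 208 N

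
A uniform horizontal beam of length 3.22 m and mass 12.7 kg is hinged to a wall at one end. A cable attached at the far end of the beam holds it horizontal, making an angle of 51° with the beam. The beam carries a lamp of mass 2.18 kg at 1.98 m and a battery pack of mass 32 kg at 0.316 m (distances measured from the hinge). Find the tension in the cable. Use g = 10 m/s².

Sum moments about the hinge (the unknown hinge reaction has zero arm there).
Beam weight: 12.7 × 10 = 127 N down at 1.61 m → arm 1.61 m, τ = 127 × 1.61 = 204.5 N·m clockwise.
Lamp: 2.18 × 10 = 21.8 N down at 1.98 m → arm 1.98 m, τ = 21.8 × 1.98 = 43.16 N·m clockwise.
Battery pack: 32 × 10 = 320 N down at 0.316 m → arm 0.316 m, τ = 320 × 0.316 = 101.1 N·m clockwise.
Total clockwise load moment = 348.8 N·m.
The cable tension T acts at 3.22 m; only its component perpendicular to the beam, T sinθ, produces torque. sin 51° = 0.7771.
Setting net torque to zero: T × 3.22 × 0.7771 = 348.8 → T = 348.8 / 2.502 = 139 N.

T ≈ 139 N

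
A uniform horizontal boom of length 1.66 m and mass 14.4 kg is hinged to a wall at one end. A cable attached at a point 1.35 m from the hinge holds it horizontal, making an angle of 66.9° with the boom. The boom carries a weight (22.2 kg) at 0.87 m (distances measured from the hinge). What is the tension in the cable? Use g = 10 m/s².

Sum moments about the hinge (the unknown hinge reaction has zero arm there).
Beam weight: 14.4 × 10 = 144 N down at 0.83 m → arm 0.83 m, τ = 144 × 0.83 = 119.5 N·m clockwise.
Weight: 22.2 × 10 = 222 N down at 0.87 m → arm 0.87 m, τ = 222 × 0.87 = 193.1 N·m clockwise.
Total clockwise load moment = 312.6 N·m.
The cable tension T acts at 1.35 m; only its component perpendicular to the boom, T sinθ, produces torque. sin 66.9° = 0.9198.
Balancing moments: T × 1.35 × 0.9198 = 312.6, giving T = 312.6 / 1.242 = 252 N.

T ≈ 252 N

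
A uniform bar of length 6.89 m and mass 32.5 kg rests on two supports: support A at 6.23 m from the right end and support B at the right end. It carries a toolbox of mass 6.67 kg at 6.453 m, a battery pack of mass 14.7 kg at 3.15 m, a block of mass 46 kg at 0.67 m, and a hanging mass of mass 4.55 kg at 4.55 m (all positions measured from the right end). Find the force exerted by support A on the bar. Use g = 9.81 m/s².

About support B:
Beam weight: 32.5 × 9.81 = 318.8 N down at 3.445 m → arm 3.445 m, τ = 318.8 × 3.445 = 1098 N·m counterclockwise.
Toolbox: 6.67 × 9.81 = 65.43 N down at 6.453 m → arm 6.453 m, τ = 65.43 × 6.453 = 422.2 N·m counterclockwise.
Battery pack: 14.7 × 9.81 = 144.2 N down at 3.15 m → arm 3.15 m, τ = 144.2 × 3.15 = 454.2 N·m counterclockwise.
Block: 46 × 9.81 = 451.3 N down at 0.67 m → arm 0.67 m, τ = 451.3 × 0.67 = 302.4 N·m counterclockwise.
Hanging mass: 4.55 × 9.81 = 44.64 N down at 4.55 m → arm 4.55 m, τ = 44.64 × 4.55 = 203.1 N·m counterclockwise.
Net load moment about support B = 2480 N·m counterclockwise.
Reaction R at support A is upward at 6.23 m, arm 6.23 m → moment R × 6.23 clockwise.
Balancing moments: R × 6.23 = 2480, giving R = 398 N.

R_A ≈ 398 N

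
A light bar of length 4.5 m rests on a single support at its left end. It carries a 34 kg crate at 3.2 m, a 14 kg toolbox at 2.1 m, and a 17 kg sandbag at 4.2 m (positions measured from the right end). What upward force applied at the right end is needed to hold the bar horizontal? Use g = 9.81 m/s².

Sum moments about the left end (the unknown pivot reaction has zero arm there).
Crate: 34 × 9.81 = 333.5 N down at 3.2 m → arm 1.3 m, τ = 333.5 × 1.3 = 433.6 N·m clockwise.
Toolbox: 14 × 9.81 = 137.3 N down at 2.1 m → arm 2.4 m, τ = 137.3 × 2.4 = 329.5 N·m clockwise.
Sandbag: 17 × 9.81 = 166.8 N down at 4.2 m → arm 0.3 m, τ = 166.8 × 0.3 = 50.04 N·m clockwise.
Net moment of the loads = 813.1 N·m clockwise.
The upward force F acts at the right end, arm 4.5 m, giving F × 4.5 counterclockwise.
Στ = 0 ⇒ F × 4.5 = 813.1 ⇒ F = 813.1 / 4.5 = 181 N.

F ≈ 181 N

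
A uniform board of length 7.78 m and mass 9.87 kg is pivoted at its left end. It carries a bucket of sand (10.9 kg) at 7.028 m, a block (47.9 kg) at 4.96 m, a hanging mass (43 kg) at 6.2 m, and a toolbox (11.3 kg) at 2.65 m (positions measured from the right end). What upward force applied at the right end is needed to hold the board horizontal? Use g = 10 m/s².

F ≈ 395 N

Sum moments about the left end (the unknown pivot reaction has zero arm there).
Beam weight: 9.87 × 10 = 98.7 N down at 3.89 m → arm 3.89 m, τ = 98.7 × 3.89 = 383.9 N·m clockwise.
Bucket of sand: 10.9 × 10 = 109 N down at 7.028 m → arm 0.752 m, τ = 109 × 0.752 = 81.97 N·m clockwise.
Block: 47.9 × 10 = 479 N down at 4.96 m → arm 2.82 m, τ = 479 × 2.82 = 1351 N·m clockwise.
Hanging mass: 43 × 10 = 430 N down at 6.2 m → arm 1.58 m, τ = 430 × 1.58 = 679.4 N·m clockwise.
Toolbox: 11.3 × 10 = 113 N down at 2.65 m → arm 5.13 m, τ = 113 × 5.13 = 579.7 N·m clockwise.
Net moment of the loads = 3076 N·m clockwise.
The upward force F acts at the right end, arm 7.78 m, giving F × 7.78 counterclockwise.
For rotational equilibrium, F × 7.78 = 3076, so F = 3076 / 7.78 = 395 N.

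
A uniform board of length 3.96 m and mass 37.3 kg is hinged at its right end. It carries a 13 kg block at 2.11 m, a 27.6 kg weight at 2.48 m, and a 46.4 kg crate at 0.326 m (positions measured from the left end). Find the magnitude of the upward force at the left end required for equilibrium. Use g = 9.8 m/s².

Sum moments about the right end (the unknown pivot reaction has zero arm there).
Beam weight: 37.3 × 9.8 = 365.5 N down at 1.98 m → arm 1.98 m, τ = 365.5 × 1.98 = 723.7 N·m counterclockwise.
Block: 13 × 9.8 = 127.4 N down at 2.11 m → arm 1.85 m, τ = 127.4 × 1.85 = 235.7 N·m counterclockwise.
Weight: 27.6 × 9.8 = 270.5 N down at 2.48 m → arm 1.48 m, τ = 270.5 × 1.48 = 400.3 N·m counterclockwise.
Crate: 46.4 × 9.8 = 454.7 N down at 0.326 m → arm 3.634 m, τ = 454.7 × 3.634 = 1652 N·m counterclockwise.
Net moment of the loads = 3012 N·m counterclockwise.
The upward force F acts at the left end, arm 3.96 m, giving F × 3.96 clockwise.
Setting net torque to zero: F × 3.96 = 3012 → F = 3012 / 3.96 = 761 N.

F ≈ 761 N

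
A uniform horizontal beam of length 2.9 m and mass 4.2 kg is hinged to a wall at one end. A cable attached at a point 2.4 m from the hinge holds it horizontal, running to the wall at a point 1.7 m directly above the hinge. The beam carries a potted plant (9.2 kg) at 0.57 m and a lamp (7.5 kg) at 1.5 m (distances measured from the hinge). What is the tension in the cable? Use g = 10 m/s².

T ≈ 163 N

Take moments about the hinge.
Beam weight: 4.2 × 10 = 42 N down at 1.45 m → arm 1.45 m, τ = 42 × 1.45 = 60.9 N·m clockwise.
Potted plant: 9.2 × 10 = 92 N down at 0.57 m → arm 0.57 m, τ = 92 × 0.57 = 52.44 N·m clockwise.
Lamp: 7.5 × 10 = 75 N down at 1.5 m → arm 1.5 m, τ = 75 × 1.5 = 112.5 N·m clockwise.
Total clockwise load moment = 225.8 N·m.
The cable tension T acts at 2.4 m; only its component perpendicular to the beam, T sinθ, produces torque. sinθ = h/√(h²+d²) = 1.7/√(1.7²+2.4²) = 0.578.
Balancing moments: T × 2.4 × 0.578 = 225.8, giving T = 225.8 / 1.387 = 163 N.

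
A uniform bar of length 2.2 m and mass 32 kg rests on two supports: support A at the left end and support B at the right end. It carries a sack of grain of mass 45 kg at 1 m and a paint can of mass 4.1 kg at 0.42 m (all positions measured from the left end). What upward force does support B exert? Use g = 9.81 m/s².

R_B ≈ 365 N

About support A:
Beam weight: 32 × 9.81 = 313.9 N down at 1.1 m → arm 1.1 m, τ = 313.9 × 1.1 = 345.3 N·m clockwise.
Sack of grain: 45 × 9.81 = 441.5 N down at 1 m → arm 1 m, τ = 441.5 × 1 = 441.5 N·m clockwise.
Paint can: 4.1 × 9.81 = 40.22 N down at 0.42 m → arm 0.42 m, τ = 40.22 × 0.42 = 16.89 N·m clockwise.
Net load moment about support A = 803.7 N·m clockwise.
Reaction R at support B is upward at 2.2 m, arm 2.2 m → moment R × 2.2 counterclockwise.
Setting net torque to zero: R × 2.2 = 803.7 → R = 365 N.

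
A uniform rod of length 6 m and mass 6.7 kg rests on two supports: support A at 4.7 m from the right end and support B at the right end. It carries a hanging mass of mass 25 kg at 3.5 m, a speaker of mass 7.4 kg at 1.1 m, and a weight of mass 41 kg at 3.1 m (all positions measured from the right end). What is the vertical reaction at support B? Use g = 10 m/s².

Choose support A as the axis so its reaction then has zero moment arm.
Beam weight: 6.7 × 10 = 67 N down at 3 m → arm 1.7 m, τ = 67 × 1.7 = 113.9 N·m clockwise.
Hanging mass: 25 × 10 = 250 N down at 3.5 m → arm 1.2 m, τ = 250 × 1.2 = 300 N·m clockwise.
Speaker: 7.4 × 10 = 74 N down at 1.1 m → arm 3.6 m, τ = 74 × 3.6 = 266.4 N·m clockwise.
Weight: 41 × 10 = 410 N down at 3.1 m → arm 1.6 m, τ = 410 × 1.6 = 656 N·m clockwise.
Net load moment about support A = 1336 N·m clockwise.
Reaction R at support B is upward at 0 m, arm 4.7 m → moment R × 4.7 counterclockwise.
Balancing moments: R × 4.7 = 1336, giving R = 284 N.

R_B ≈ 284 N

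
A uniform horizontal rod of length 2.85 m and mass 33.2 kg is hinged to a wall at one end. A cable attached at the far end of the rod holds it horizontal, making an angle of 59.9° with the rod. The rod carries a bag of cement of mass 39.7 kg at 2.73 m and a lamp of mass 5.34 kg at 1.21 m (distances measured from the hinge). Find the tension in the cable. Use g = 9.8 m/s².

T ≈ 644 N

Choose the hinge as the axis so the unknown hinge reaction has zero arm there.
Beam weight: 33.2 × 9.8 = 325.4 N down at 1.425 m → arm 1.425 m, τ = 325.4 × 1.425 = 463.7 N·m clockwise.
Bag of cement: 39.7 × 9.8 = 389.1 N down at 2.73 m → arm 2.73 m, τ = 389.1 × 2.73 = 1062 N·m clockwise.
Lamp: 5.34 × 9.8 = 52.33 N down at 1.21 m → arm 1.21 m, τ = 52.33 × 1.21 = 63.32 N·m clockwise.
Total clockwise load moment = 1589 N·m.
The cable tension T acts at 2.85 m; only its component perpendicular to the rod, T sinθ, produces torque. sin 59.9° = 0.8652.
Balancing moments: T × 2.85 × 0.8652 = 1589, giving T = 1589 / 2.466 = 644 N.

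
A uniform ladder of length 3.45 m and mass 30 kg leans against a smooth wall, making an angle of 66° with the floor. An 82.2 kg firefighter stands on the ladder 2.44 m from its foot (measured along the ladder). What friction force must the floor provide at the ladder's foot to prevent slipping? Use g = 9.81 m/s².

Take moments about the foot of the ladder.
Ladder weight 30×9.81 = 294.3 N acts at 1.725 m along the ladder; its horizontal arm is 1.725·cos66° = 0.7016 m → τ = 206.5 N·m clockwise.
Firefighter: 82.2×9.81 = 806.4 N at 2.44 m → arm 0.9924 m → τ = 800.3 N·m clockwise.
Wall normal N acts horizontally at the top; its moment arm is the height L sinθ = 3.45·sin66° = 3.152 m, counterclockwise.
Balancing moments: N × 3.152 = 1007, giving N = 319 N.
ΣFx = 0: friction at the foot balances the wall's push, so f = N_wall = 319 N.

f ≈ 319 N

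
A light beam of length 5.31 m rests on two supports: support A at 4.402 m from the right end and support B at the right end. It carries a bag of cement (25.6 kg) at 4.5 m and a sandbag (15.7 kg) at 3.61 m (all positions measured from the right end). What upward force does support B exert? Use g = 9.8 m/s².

Taking torques about support A:
Bag of cement: 25.6 × 9.8 = 250.9 N down at 4.5 m → arm 0.098 m, τ = 250.9 × 0.098 = 24.59 N·m counterclockwise.
Sandbag: 15.7 × 9.8 = 153.9 N down at 3.61 m → arm 0.792 m, τ = 153.9 × 0.792 = 121.9 N·m clockwise.
Net load moment about support A = 97.31 N·m clockwise.
Reaction R at support B is upward at 0 m, arm 4.402 m → moment R × 4.402 counterclockwise.
Setting net torque to zero: R × 4.402 = 97.31 → R = 22.1 N.

R_B ≈ 22.1 N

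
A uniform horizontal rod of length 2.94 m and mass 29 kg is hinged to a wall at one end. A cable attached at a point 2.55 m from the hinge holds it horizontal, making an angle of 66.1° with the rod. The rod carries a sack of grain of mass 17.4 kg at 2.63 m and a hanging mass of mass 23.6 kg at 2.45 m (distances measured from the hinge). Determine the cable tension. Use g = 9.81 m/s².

T ≈ 615 N

About the hinge:
Beam weight: 29 × 9.81 = 284.5 N down at 1.47 m → arm 1.47 m, τ = 284.5 × 1.47 = 418.2 N·m clockwise.
Sack of grain: 17.4 × 9.81 = 170.7 N down at 2.63 m → arm 2.63 m, τ = 170.7 × 2.63 = 448.9 N·m clockwise.
Hanging mass: 23.6 × 9.81 = 231.5 N down at 2.45 m → arm 2.45 m, τ = 231.5 × 2.45 = 567.2 N·m clockwise.
Total clockwise load moment = 1434 N·m.
The cable tension T acts at 2.55 m; only its component perpendicular to the rod, T sinθ, produces torque. sin 66.1° = 0.9143.
For rotational equilibrium, T × 2.55 × 0.9143 = 1434, so T = 1434 / 2.331 = 615 N.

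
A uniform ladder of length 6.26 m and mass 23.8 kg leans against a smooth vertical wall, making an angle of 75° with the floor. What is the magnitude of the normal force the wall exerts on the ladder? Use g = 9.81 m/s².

Taking torques about the foot of the ladder:
Ladder weight 23.8×9.81 = 233.5 N acts at 3.13 m along the ladder; its horizontal arm is 3.13·cos75° = 0.8101 m → τ = 189.2 N·m clockwise.
Wall normal N acts horizontally at the top; its moment arm is the height L sinθ = 6.26·sin75° = 6.047 m, counterclockwise.
Στ = 0 ⇒ N × 6.047 = 189.2 ⇒ N = 31.3 N.

N_wall ≈ 31.3 N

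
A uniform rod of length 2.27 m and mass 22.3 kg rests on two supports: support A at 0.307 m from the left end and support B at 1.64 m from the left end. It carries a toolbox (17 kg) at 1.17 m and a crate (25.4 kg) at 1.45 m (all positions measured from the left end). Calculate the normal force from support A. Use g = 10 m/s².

R_A ≈ 181 N

Sum moments about support B (its reaction then has zero moment arm).
Beam weight: 22.3 × 10 = 223 N down at 1.135 m → arm 0.505 m, τ = 223 × 0.505 = 112.6 N·m counterclockwise.
Toolbox: 17 × 10 = 170 N down at 1.17 m → arm 0.47 m, τ = 170 × 0.47 = 79.9 N·m counterclockwise.
Crate: 25.4 × 10 = 254 N down at 1.45 m → arm 0.19 m, τ = 254 × 0.19 = 48.26 N·m counterclockwise.
Net load moment about support B = 240.8 N·m counterclockwise.
Reaction R at support A is upward at 0.307 m, arm 1.333 m → moment R × 1.333 clockwise.
Balancing moments: R × 1.333 = 240.8, giving R = 181 N.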